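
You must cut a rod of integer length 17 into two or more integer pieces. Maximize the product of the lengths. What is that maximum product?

Let g[k] be the best product for length k (with at least one cut). For each first piece i, the rest contributes max(k−i, g[k−i]).
Small cases: g[2]=1, g[3]=2, g[4]=4, g[5]=6, g[6]=9, g[7]=12, g[8]=18, g[9]=27, g[10]=36.
g[11] = 2*max(9,27) = 2*27 = 54
g[12] = 3*max(9,27) = 3*27 = 81
g[13] = 2*max(11,54) = 2*54 = 108
g[14] = 2*max(12,81) = 2*81 = 162
g[15] = 3*max(12,81) = 3*81 = 243
g[16] = 2*max(14,162) = 2*162 = 324
g[17] = 2*max(15,243) = 2*243 = 486
One optimal split: 3 + 3 + 3 + 3 + 3 + 2; product 3*3*3*3*3*2 = 486.

486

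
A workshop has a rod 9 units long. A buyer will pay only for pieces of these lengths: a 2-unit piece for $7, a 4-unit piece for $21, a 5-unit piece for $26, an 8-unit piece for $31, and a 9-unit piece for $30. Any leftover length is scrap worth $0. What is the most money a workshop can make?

47

Let f[k] be the best obtainable value from length k. For each k, try every first piece i and keep the best of price[i] + f[k−i].
f[1] = 0
f[2] = 7
f[3] = 7
f[4] = max(7+7, 21+0) = 21
f[5] = max(7+7, 21+0, 26+0) = 26
f[6] = max(7+21, 21+7, 26+0) = 28
f[7] = max(7+26, 21+7, 26+7) = 33
f[8] = max(7+28, 21+21, 26+7, 31+0) = 42
f[9] = max(7+33, 21+26, 26+21, 31+0, 30+0) = 47
One optimal cutting: 5 + 4 → $47.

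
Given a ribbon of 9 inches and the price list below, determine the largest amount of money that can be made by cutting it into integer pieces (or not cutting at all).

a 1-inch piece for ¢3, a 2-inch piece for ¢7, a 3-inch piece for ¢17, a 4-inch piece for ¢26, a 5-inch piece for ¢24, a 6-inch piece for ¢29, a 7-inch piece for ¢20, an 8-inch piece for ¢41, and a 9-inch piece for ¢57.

57

Build v[k] bottom-up: v[k] = max over allowed piece i of (p[i] + v[k−i]).
v[1] = 3
v[2] = max(3+3, 7+0) = 7
v[3] = max(3+7, 7+3, 17+0) = 17
v[4] = max(3+17, 7+7, 17+3, 26+0) = 26
v[5] = max(3+26, 7+17, 17+7, 26+3, 24+0) = 29
v[6] = max(3+29, 7+26, 17+17, 26+7, 24+3, 29+0) = 34
v[7] = max(3+34, 7+29, 17+26, …, 29+3, 20+0) = 43
v[8] = max(3+43, 7+34, 17+29, …, 20+3, 41+0) = 52
v[9] = max(3+52, 7+43, 17+34, …, 41+3, 57+0) = 57
Best is to sell the whole 9-inch piece uncut for ¢57.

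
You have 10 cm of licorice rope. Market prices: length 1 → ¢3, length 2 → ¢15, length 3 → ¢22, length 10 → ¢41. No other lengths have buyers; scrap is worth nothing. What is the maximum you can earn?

75

Let f[k] be the best obtainable value from length k. For each k, try every first piece i and keep the best of price[i] + f[k−i].
f[1] = 3
f[2] = 15
f[3] = 22
f[4] = 30  (first piece 2, then f[2]=15)
f[5] = 37  (first piece 2, then f[3]=22)
f[6] = 45  (first piece 2, then f[4]=30)
f[7] = 52  (first piece 2, then f[5]=37)
f[8] = 60  (first piece 2, then f[6]=45)
f[9] = 67  (first piece 2, then f[7]=52)
f[10] = 75  (first piece 2, then f[8]=60)
One optimal cutting: 2 + 2 + 2 + 2 + 2 → ¢75.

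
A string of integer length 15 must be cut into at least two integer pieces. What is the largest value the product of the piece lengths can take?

Fill P[k] for k=2..15: at each k try every first piece i and multiply by the better of (k−i) uncut or P[k−i].
Small cases: P[2]=1, P[3]=2, P[4]=4, P[5]=6, P[6]=9, P[7]=12, P[8]=18, P[9]=27.
P[10] = max(1*27, 2*18, 3*12, …, 8*2, 9*1) = 36
P[11] = max(1*36, 2*27, 3*18, …, 9*2, 10*1) = 54
P[12] = max(1*54, 2*36, 3*27, …, 10*2, 11*1) = 81
P[13] = max(1*81, 2*54, 3*36, …, 11*2, 12*1) = 108
P[14] = max(1*108, 2*81, 3*54, …, 12*2, 13*1) = 162
P[15] = max(1*162, 2*108, 3*81, …, 13*2, 14*1) = 243
One optimal split: 3 + 3 + 3 + 3 + 3; product 3*3*3*3*3 = 243.

243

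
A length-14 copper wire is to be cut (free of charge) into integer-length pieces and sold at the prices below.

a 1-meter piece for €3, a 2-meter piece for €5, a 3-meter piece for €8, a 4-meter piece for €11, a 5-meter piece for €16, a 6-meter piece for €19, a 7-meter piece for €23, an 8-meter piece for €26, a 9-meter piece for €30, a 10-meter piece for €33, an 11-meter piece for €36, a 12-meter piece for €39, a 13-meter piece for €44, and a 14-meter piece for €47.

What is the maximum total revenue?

Consider every possible first cut. R[k] is the best of p[i]+R[k−i] over all sellable i≤k.
R[1] = 3
R[2] = 6  (first piece 1, then R[1]=3)
R[3] = 9  (first piece 1, then R[2]=6)
R[4] = 12  (first piece 1, then R[3]=9)
R[5] = 16
R[6] = 19  (first piece 1, then R[5]=16)
R[7] = 23
R[8] = 26  (first piece 1, then R[7]=23)
R[9] = 30
R[10] = 33  (first piece 1, then R[9]=30)
R[11] = 36  (first piece 1, then R[10]=33)
R[12] = 39  (first piece 1, then R[11]=36)
R[13] = 44
R[14] = 47  (first piece 1, then R[13]=44)
One optimal cutting: 13 + 1 → €44 + €3 = €47.

47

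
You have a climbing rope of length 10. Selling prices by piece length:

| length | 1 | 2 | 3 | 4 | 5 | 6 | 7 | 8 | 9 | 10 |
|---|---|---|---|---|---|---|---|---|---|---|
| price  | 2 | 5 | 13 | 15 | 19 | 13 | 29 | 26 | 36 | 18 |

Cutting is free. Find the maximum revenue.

42

Build v[k] bottom-up: v[k] = max over allowed piece i of (p[i] + v[k−i]).
v[1] = 2
v[2] = 5
v[3] = 13
v[4] = 15  (first piece 1, then v[3]=13)
v[5] = 19
v[6] = 26  (first piece 3, then v[3]=13)
v[7] = 29
v[8] = 32  (first piece 3, then v[5]=19)
v[9] = 39  (first piece 3, then v[6]=26)
v[10] = 42  (first piece 3, then v[7]=29)
One optimal cutting: 7 + 3 → €29 + €13 = €42.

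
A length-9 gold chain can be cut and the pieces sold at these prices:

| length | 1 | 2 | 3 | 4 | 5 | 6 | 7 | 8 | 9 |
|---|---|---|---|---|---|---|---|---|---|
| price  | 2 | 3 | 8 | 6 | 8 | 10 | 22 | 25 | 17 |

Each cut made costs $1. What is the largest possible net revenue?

26

Consider every possible first cut. v[k] is the best of p[i]+v[k−i] over all sellable i≤k, charging 1 whenever i<k.
v[1] = 2
v[2] = 3  (first piece 1, then v[1]=2)
v[3] = 8
v[4] = 9  (first piece 1, then v[3]=8)
v[5] = 10  (first piece 1, then v[4]=9)
v[6] = 15  (first piece 3, then v[3]=8)
v[7] = 22
v[8] = 25
v[9] = 26  (first piece 1, then v[8]=25)
One optimal plan: pieces 8 + 1 (1 cut) → $27 − $1 = $26.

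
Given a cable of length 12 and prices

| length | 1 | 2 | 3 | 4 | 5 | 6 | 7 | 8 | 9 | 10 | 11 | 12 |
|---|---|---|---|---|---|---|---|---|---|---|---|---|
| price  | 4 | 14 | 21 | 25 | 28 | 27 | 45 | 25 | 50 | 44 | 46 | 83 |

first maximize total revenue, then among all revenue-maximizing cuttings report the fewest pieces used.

Let r[k] be the best obtainable value from length k. For each k, try every first piece i and keep the best of price[i] + r[k−i].
r[1] = 4
r[2] = max(4+4, 14+0) = 14
r[3] = max(4+14, 14+4, 21+0) = 21
r[4] = max(4+21, 14+14, 21+4, 25+0) = 28
r[5] = max(4+28, 14+21, 21+14, 25+4, 28+0) = 35
r[6] = max(4+35, 14+28, 21+21, 25+14, 28+4, 27+0) = 42
r[7] = max(4+42, 14+35, 21+28, …, 27+4, 45+0) = 49
r[8] = max(4+49, 14+42, 21+35, …, 45+4, 25+0) = 56
r[9] = max(4+56, 14+49, 21+42, …, 25+4, 50+0) = 63
r[10] = max(4+63, 14+56, 21+49, …, 50+4, 44+0) = 70
r[11] = max(4+70, 14+63, 21+56, …, 44+4, 46+0) = 77
r[12] = max(4+77, 14+70, 21+63, …, 46+4, 83+0) = 84
Maximum revenue is €84.
Now minimize piece count subject to staying optimal: for each k, pieces[k] = 1 + min over i with p[i]+r[k−i]=r[k] of pieces[k−i].
pieces[9] = 3
pieces[10] = 4
pieces[11] = 4
pieces[12] = 4

4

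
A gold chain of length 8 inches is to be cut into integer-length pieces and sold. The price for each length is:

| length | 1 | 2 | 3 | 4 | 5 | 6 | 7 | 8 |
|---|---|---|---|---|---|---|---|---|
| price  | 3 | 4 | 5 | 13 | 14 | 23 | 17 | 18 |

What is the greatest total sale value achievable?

29

Let v[k] be the best obtainable value from length k. For each k, try every first piece i and keep the best of price[i] + v[k−i].
v[1] = 3
v[2] = 6  (first piece 1, then v[1]=3)
v[3] = 9  (first piece 1, then v[2]=6)
v[4] = 13
v[5] = 16  (first piece 1, then v[4]=13)
v[6] = 23
v[7] = 26  (first piece 1, then v[6]=23)
v[8] = 29  (first piece 1, then v[7]=26)
One optimal cutting: 6 + 1 + 1 → $23 + $3 + $3 = $29.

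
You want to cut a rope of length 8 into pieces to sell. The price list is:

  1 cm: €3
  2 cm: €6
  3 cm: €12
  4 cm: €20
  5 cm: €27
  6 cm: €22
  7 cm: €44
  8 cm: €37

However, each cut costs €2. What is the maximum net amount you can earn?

Build v[k] bottom-up: v[k] = max over allowed piece i of (p[i] + v[k−i]) − 2 per cut.
v[1] = 3
v[2] = max(3+3-2, 6+0) = 6
v[3] = max(3+6-2, 6+3-2, 12+0) = 12
v[4] = max(3+12-2, 6+6-2, 12+3-2, 20+0) = 20
v[5] = max(3+20-2, 6+12-2, 12+6-2, 20+3-2, 27+0) = 27
v[6] = max(3+27-2, 6+20-2, 12+12-2, 20+6-2, 27+3-2, 22+0) = 28
v[7] = max(3+28-2, 6+27-2, 12+20-2, …, 22+3-2, 44+0) = 44
v[8] = max(3+44-2, 6+28-2, 12+27-2, …, 44+3-2, 37+0) = 45
One optimal plan: pieces 7 + 1 (1 cut) → €47 − €2 = €45.

45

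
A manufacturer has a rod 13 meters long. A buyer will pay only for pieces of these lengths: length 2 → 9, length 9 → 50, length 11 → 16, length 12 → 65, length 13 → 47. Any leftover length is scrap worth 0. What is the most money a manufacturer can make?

68

Let best[k] be the best obtainable value from length k. For each k, try every first piece i and keep the best of price[i] + best[k−i].
best[1] = 0
best[2] = 9
best[3] = 9
best[4] = 18  (first piece 2, then best[2]=9)
best[5] = 18
best[6] = 27  (first piece 2, then best[4]=18)
best[7] = 27
best[8] = 36  (first piece 2, then best[6]=27)
best[9] = max(9+27, 50+0) = 50
best[10] = max(9+36, 50+0) = 50
best[11] = max(9+50, 50+9, 16+0) = 59
best[12] = max(9+50, 50+9, 16+0, 65+0) = 65
best[13] = max(9+59, 50+18, 16+9, 65+0, 47+0) = 68
One optimal cutting: 9 + 2 + 2 → 68.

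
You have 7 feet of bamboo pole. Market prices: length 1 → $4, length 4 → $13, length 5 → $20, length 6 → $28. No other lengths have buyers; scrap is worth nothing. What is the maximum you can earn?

32

Let best[k] be the best obtainable value from length k. For each k, try every first piece i and keep the best of price[i] + best[k−i].
best[1] = 4
best[2] = 8  (first piece 1, then best[1]=4)
best[3] = 12  (first piece 1, then best[2]=8)
best[4] = max(4+12, 13+0) = 16
best[5] = max(4+16, 13+4, 20+0) = 20
best[6] = max(4+20, 13+8, 20+4, 28+0) = 28
best[7] = max(4+28, 13+12, 20+8, 28+4) = 32
One optimal cutting: 6 + 1 → $32.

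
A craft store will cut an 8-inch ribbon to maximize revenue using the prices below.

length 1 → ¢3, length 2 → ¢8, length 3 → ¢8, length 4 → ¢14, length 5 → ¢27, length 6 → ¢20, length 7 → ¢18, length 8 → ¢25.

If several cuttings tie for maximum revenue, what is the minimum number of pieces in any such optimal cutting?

3

Let r[k] be the best obtainable value from length k. For each k, try every first piece i and keep the best of price[i] + r[k−i].
r[1] = 3
r[2] = max(3+3, 8+0) = 8
r[3] = max(3+8, 8+3, 8+0) = 11
r[4] = max(3+11, 8+8, 8+3, 14+0) = 16
r[5] = max(3+16, 8+11, 8+8, 14+3, 27+0) = 27
r[6] = max(3+27, 8+16, 8+11, 14+8, 27+3, 20+0) = 30
r[7] = max(3+30, 8+27, 8+16, …, 20+3, 18+0) = 35
r[8] = max(3+35, 8+30, 8+27, …, 18+3, 25+0) = 38
Maximum revenue is ¢38.
Now minimize piece count subject to staying optimal: for each k, pieces[k] = 1 + min over i with p[i]+r[k−i]=r[k] of pieces[k−i].
pieces[5] = 1
pieces[6] = 2
pieces[7] = 2
pieces[8] = 3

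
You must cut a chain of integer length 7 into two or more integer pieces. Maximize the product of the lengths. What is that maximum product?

Fill f[k] for k=2..7: at each k try every first piece i and multiply by the better of (k−i) uncut or f[k−i].
f[2] = 1*max(1,0) = 1*1 = 1
f[3] = max(1*2, 2*1) = 2
f[4] = max(1*3, 2*2, 3*1) = 4
f[5] = max(1*4, 2*3, 3*2, 4*1) = 6
f[6] = max(1*6, 2*4, 3*3, 4*2, 5*1) = 9
f[7] = max(1*9, 2*6, 3*4, 4*3, 5*2, 6*1) = 12
One optimal split: 3 + 2 + 2; product 3*2*2 = 12.

12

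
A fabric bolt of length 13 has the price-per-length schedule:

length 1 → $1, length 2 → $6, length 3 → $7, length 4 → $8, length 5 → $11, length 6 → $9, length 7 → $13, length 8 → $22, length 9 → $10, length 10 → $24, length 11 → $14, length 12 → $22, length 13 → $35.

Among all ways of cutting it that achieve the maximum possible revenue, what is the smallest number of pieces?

Build r[k] bottom-up: r[k] = max over allowed piece i of (p[i] + r[k−i]).
r[1] = 1
r[2] = 6
r[3] = 7  (first piece 1, then r[2]=6)
r[4] = 12  (first piece 2, then r[2]=6)
r[5] = 13  (first piece 1, then r[4]=12)
r[6] = 18  (first piece 2, then r[4]=12)
r[7] = 19  (first piece 1, then r[6]=18)
r[8] = 24  (first piece 2, then r[6]=18)
r[9] = 25  (first piece 1, then r[8]=24)
r[10] = 30  (first piece 2, then r[8]=24)
r[11] = 31  (first piece 1, then r[10]=30)
r[12] = 36  (first piece 2, then r[10]=30)
r[13] = 37  (first piece 1, then r[12]=36)
Maximum revenue is $37.
Now minimize piece count subject to staying optimal: for each k, pieces[k] = 1 + min over i with p[i]+r[k−i]=r[k] of pieces[k−i].
pieces[10] = 5
pieces[11] = 5
pieces[12] = 6
pieces[13] = 6

6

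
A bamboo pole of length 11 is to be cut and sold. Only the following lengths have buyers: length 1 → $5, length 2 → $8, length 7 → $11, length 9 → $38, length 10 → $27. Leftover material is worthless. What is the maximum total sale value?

55

Let f[k] be the best obtainable value from length k. For each k, try every first piece i and keep the best of price[i] + f[k−i].
f[1] = 5
f[2] = max(5+5, 8+0) = 10
f[3] = max(5+10, 8+5) = 15
f[4] = max(5+15, 8+10) = 20
f[5] = max(5+20, 8+15) = 25
f[6] = max(5+25, 8+20) = 30
f[7] = max(5+30, 8+25, 11+0) = 35
f[8] = max(5+35, 8+30, 11+5) = 40
f[9] = max(5+40, 8+35, 11+10, 38+0) = 45
f[10] = max(5+45, 8+40, 11+15, 38+5, 27+0) = 50
f[11] = max(5+50, 8+45, 11+20, 38+10, 27+5) = 55
One optimal cutting: 1 + 1 + 1 + 1 + 1 + 1 + 1 + 1 + 1 + 1 + 1 → $55.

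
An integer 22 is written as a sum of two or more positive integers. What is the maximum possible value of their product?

2916

Let P[k] be the best product for length k (with at least one cut). For each first piece i, the rest contributes max(k−i, P[k−i]).
P[2] = 1×max(1,0) = 1×1 = 1
P[3] = 1×max(2,1) = 1×2 = 2
P[4] = 2×max(2,1) = 2×2 = 4
P[5] = 2×max(3,2) = 2×3 = 6
P[6] = 3×max(3,2) = 3×3 = 9
P[7] = 2×max(5,6) = 2×6 = 12
P[8] = 2×max(6,9) = 2×9 = 18
P[9] = 3×max(6,9) = 3×9 = 27
P[10] = 2×max(8,18) = 2×18 = 36
P[11] = 2×max(9,27) = 2×27 = 54
P[12] = 3×max(9,27) = 3×27 = 81
P[13] = 2×max(11,54) = 2×54 = 108
P[14] = 2×max(12,81) = 2×81 = 162
P[15] = 3×max(12,81) = 3×81 = 243
P[16] = 2×max(14,162) = 2×162 = 324
P[17] = 2×max(15,243) = 2×243 = 486
P[18] = 3×max(15,243) = 3×243 = 729
P[19] = 2×max(17,486) = 2×486 = 972
P[20] = 2×max(18,729) = 2×729 = 1458
P[21] = 3×max(18,729) = 3×729 = 2187
P[22] = 2×max(20,1458) = 2×1458 = 2916
One optimal split: 3 + 3 + 3 + 3 + 3 + 3 + 2 + 2; product 3×3×3×3×3×3×2×2 = 2916.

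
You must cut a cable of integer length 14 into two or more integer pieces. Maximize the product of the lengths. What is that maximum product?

Fill f[k] for k=2..14: at each k try every first piece i and multiply by the better of (k−i) uncut or f[k−i].
f[2] = 1·max(1,0) = 1·1 = 1
f[3] = 1·max(2,1) = 1·2 = 2
f[4] = 2·max(2,1) = 2·2 = 4
f[5] = 2·max(3,2) = 2·3 = 6
f[6] = 3·max(3,2) = 3·3 = 9
f[7] = 2·max(5,6) = 2·6 = 12
f[8] = 2·max(6,9) = 2·9 = 18
f[9] = 3·max(6,9) = 3·9 = 27
f[10] = 2·max(8,18) = 2·18 = 36
f[11] = 2·max(9,27) = 2·27 = 54
f[12] = 3·max(9,27) = 3·27 = 81
f[13] = 2·max(11,54) = 2·54 = 108
f[14] = 2·max(12,81) = 2·81 = 162
One optimal split: 3 + 3 + 3 + 3 + 2; product 3·3·3·3·2 = 162.

162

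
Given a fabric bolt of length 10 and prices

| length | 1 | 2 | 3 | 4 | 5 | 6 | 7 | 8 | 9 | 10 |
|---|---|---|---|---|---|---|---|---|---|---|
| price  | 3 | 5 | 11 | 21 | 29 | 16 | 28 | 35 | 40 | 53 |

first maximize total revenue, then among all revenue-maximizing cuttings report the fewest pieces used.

2

Consider every possible first cut. r[k] is the best of p[i]+r[k−i] over all sellable i≤k.
r[1] = 3
r[2] = 6  (first piece 1, then r[1]=3)
r[3] = 11
r[4] = 21
r[5] = 29
r[6] = 32  (first piece 1, then r[5]=29)
r[7] = 35  (first piece 1, then r[6]=32)
r[8] = 42  (first piece 4, then r[4]=21)
r[9] = 50  (first piece 4, then r[5]=29)
r[10] = 58  (first piece 5, then r[5]=29)
Maximum revenue is $58.
Now minimize piece count subject to staying optimal: for each k, pieces[k] = 1 + min over i with p[i]+r[k−i]=r[k] of pieces[k−i].
pieces[7] = 3
pieces[8] = 2
pieces[9] = 2
pieces[10] = 2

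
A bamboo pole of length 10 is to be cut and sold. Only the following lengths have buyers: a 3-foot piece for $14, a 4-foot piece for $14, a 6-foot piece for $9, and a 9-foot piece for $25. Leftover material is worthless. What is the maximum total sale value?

42

Build best[k] bottom-up: best[k] = max over allowed piece i of (p[i] + best[k−i]).
best[1] = 0
best[2] = 0
best[3] = 14
best[4] = max(14+0, 14+0) = 14
best[5] = max(14+0, 14+0) = 14
best[6] = max(14+14, 14+0, 9+0) = 28
best[7] = max(14+14, 14+14, 9+0) = 28
best[8] = max(14+14, 14+14, 9+0) = 28
best[9] = max(14+28, 14+14, 9+14, 25+0) = 42
best[10] = max(14+28, 14+28, 9+14, 25+0) = 42
One optimal cutting: pieces 3 + 3 + 3 with 1 foot of scrap → $42.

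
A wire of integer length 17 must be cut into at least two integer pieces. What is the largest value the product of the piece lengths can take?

Fill g[k] for k=2..17: at each k try every first piece i and multiply by the better of (k−i) uncut or g[k−i].
g[2] = 1·max(1,0) = 1·1 = 1
g[3] = 1·max(2,1) = 1·2 = 2
g[4] = 2·max(2,1) = 2·2 = 4
g[5] = 2·max(3,2) = 2·3 = 6
g[6] = 3·max(3,2) = 3·3 = 9
g[7] = 2·max(5,6) = 2·6 = 12
g[8] = 2·max(6,9) = 2·9 = 18
g[9] = 3·max(6,9) = 3·9 = 27
g[10] = 2·max(8,18) = 2·18 = 36
g[11] = 2·max(9,27) = 2·27 = 54
g[12] = 3·max(9,27) = 3·27 = 81
g[13] = 2·max(11,54) = 2·54 = 108
g[14] = 2·max(12,81) = 2·81 = 162
g[15] = 3·max(12,81) = 3·81 = 243
g[16] = 2·max(14,162) = 2·162 = 324
g[17] = 2·max(15,243) = 2·243 = 486
One optimal split: 3 + 3 + 3 + 3 + 3 + 2; product 3·3·3·3·3·2 = 486.

486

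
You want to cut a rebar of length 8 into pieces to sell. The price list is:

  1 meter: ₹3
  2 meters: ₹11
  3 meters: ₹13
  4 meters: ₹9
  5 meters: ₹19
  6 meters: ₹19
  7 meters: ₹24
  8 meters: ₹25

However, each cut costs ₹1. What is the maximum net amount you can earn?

41

Build v[k] bottom-up: v[k] = max over allowed piece i of (p[i] + v[k−i]) − 1 per cut.
v[1] = 3
v[2] = 11
v[3] = 13  (first piece 1, then v[2]=11)
v[4] = 21  (first piece 2, then v[2]=11)
v[5] = 23  (first piece 1, then v[4]=21)
v[6] = 31  (first piece 2, then v[4]=21)
v[7] = 33  (first piece 1, then v[6]=31)
v[8] = 41  (first piece 2, then v[6]=31)
One optimal plan: pieces 2 + 2 + 2 + 2 (3 cuts) → ₹44 − ₹3 = ₹41.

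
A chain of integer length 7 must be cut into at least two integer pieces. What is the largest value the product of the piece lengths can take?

Fill m[k] for k=2..7: at each k try every first piece i and multiply by the better of (k−i) uncut or m[k−i].
m[2] = 1·max(1,0) = 1·1 = 1
m[3] = 1·max(2,1) = 1·2 = 2
m[4] = 2·max(2,1) = 2·2 = 4
m[5] = 2·max(3,2) = 2·3 = 6
m[6] = 3·max(3,2) = 3·3 = 9
m[7] = 2·max(5,6) = 2·6 = 12
One optimal split: 3 + 2 + 2; product 3·2·2 = 12.

12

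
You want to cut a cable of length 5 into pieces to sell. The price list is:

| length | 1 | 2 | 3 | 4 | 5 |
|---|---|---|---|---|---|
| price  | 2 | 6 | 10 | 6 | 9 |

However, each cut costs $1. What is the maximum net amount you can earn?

15

Let net[k] be the best obtainable value from length k. For each k, try every first piece i and keep the best of price[i] + net[k−i] minus the 1 cut fee when i<k.
net[1] = 2
net[2] = 6
net[3] = 10
net[4] = 11  (first piece 1, then net[3]=10)
net[5] = 15  (first piece 2, then net[3]=10)
One optimal plan: pieces 3 + 2 (1 cut) → $16 − $1 = $15.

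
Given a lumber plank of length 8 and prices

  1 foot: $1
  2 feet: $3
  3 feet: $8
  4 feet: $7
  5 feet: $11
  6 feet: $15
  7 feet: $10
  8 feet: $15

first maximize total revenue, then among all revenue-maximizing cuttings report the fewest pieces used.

2

Build r[k] bottom-up: r[k] = max over allowed piece i of (p[i] + r[k−i]).
r[1] = 1
r[2] = max(1+1, 3+0) = 3
r[3] = max(1+3, 3+1, 8+0) = 8
r[4] = max(1+8, 3+3, 8+1, 7+0) = 9
r[5] = max(1+9, 3+8, 8+3, 7+1, 11+0) = 11
r[6] = max(1+11, 3+9, 8+8, 7+3, 11+1, 15+0) = 16
r[7] = max(1+16, 3+11, 8+9, …, 15+1, 10+0) = 17
r[8] = max(1+17, 3+16, 8+11, …, 10+1, 15+0) = 19
Maximum revenue is $19.
Now minimize piece count subject to staying optimal: for each k, pieces[k] = 1 + min over i with p[i]+r[k−i]=r[k] of pieces[k−i].
pieces[5] = 1
pieces[6] = 2
pieces[7] = 3
pieces[8] = 2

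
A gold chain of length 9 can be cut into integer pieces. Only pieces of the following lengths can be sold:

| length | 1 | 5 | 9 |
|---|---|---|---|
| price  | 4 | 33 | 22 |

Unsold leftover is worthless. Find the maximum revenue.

Build f[k] bottom-up: f[k] = max over allowed piece i of (p[i] + f[k−i]).
f[1] = 4
f[2] = 8  (first piece 1, then f[1]=4)
f[3] = 12  (first piece 1, then f[2]=8)
f[4] = 16  (first piece 1, then f[3]=12)
f[5] = max(4+16, 33+0) = 33
f[6] = max(4+33, 33+4) = 37
f[7] = max(4+37, 33+8) = 41
f[8] = max(4+41, 33+12) = 45
f[9] = max(4+45, 33+16, 22+0) = 49
One optimal cutting: 5 + 1 + 1 + 1 + 1 → $49.

49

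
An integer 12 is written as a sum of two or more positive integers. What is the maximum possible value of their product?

81

Define f[k] = max over 1≤i<k of i · max(k−i, f[k−i]); the inner max lets the remainder stay uncut if that's better.
f[2] = 1*max(1,0) = 1*1 = 1
f[3] = max(1*2, 2*1) = 2
f[4] = max(1*3, 2*2, 3*1) = 4
f[5] = max(1*4, 2*3, 3*2, 4*1) = 6
f[6] = max(1*6, 2*4, 3*3, 4*2, 5*1) = 9
f[7] = max(1*9, 2*6, 3*4, 4*3, 5*2, 6*1) = 12
f[8] = max(1*12, 2*9, 3*6, …, 6*2, 7*1) = 18
f[9] = max(1*18, 2*12, 3*9, …, 7*2, 8*1) = 27
f[10] = max(1*27, 2*18, 3*12, …, 8*2, 9*1) = 36
f[11] = max(1*36, 2*27, 3*18, …, 9*2, 10*1) = 54
f[12] = max(1*54, 2*36, 3*27, …, 10*2, 11*1) = 81
One optimal split: 3 + 3 + 3 + 3; product 3*3*3*3 = 81.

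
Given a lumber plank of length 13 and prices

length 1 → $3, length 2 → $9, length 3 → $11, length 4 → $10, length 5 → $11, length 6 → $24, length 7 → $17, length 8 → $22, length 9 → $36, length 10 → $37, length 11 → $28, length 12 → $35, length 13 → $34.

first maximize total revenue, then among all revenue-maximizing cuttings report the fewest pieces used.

7

Let r[k] be the best obtainable value from length k. For each k, try every first piece i and keep the best of price[i] + r[k−i].
r[1] = 3
r[2] = 9
r[3] = 12  (first piece 1, then r[2]=9)
r[4] = 18  (first piece 2, then r[2]=9)
r[5] = 21  (first piece 1, then r[4]=18)
r[6] = 27  (first piece 2, then r[4]=18)
r[7] = 30  (first piece 1, then r[6]=27)
r[8] = 36  (first piece 2, then r[6]=27)
r[9] = 39  (first piece 1, then r[8]=36)
r[10] = 45  (first piece 2, then r[8]=36)
r[11] = 48  (first piece 1, then r[10]=45)
r[12] = 54  (first piece 2, then r[10]=45)
r[13] = 57  (first piece 1, then r[12]=54)
Maximum revenue is $57.
Now minimize piece count subject to staying optimal: for each k, pieces[k] = 1 + min over i with p[i]+r[k−i]=r[k] of pieces[k−i].
pieces[10] = 5
pieces[11] = 6
pieces[12] = 6
pieces[13] = 7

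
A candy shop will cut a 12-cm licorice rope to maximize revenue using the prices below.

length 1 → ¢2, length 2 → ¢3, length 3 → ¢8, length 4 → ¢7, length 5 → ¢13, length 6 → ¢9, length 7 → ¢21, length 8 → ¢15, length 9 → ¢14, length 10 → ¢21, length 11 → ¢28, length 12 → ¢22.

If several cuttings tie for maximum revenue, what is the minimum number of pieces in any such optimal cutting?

2

Consider every possible first cut. r[k] is the best of p[i]+r[k−i] over all sellable i≤k.
r[1] = 2
r[2] = max(2+2, 3+0) = 4
r[3] = max(2+4, 3+2, 8+0) = 8
r[4] = max(2+8, 3+4, 8+2, 7+0) = 10
r[5] = max(2+10, 3+8, 8+4, 7+2, 13+0) = 13
r[6] = max(2+13, 3+10, 8+8, 7+4, 13+2, 9+0) = 16
r[7] = max(2+16, 3+13, 8+10, …, 9+2, 21+0) = 21
r[8] = max(2+21, 3+16, 8+13, …, 21+2, 15+0) = 23
r[9] = max(2+23, 3+21, 8+16, …, 15+2, 14+0) = 25
r[10] = max(2+25, 3+23, 8+21, …, 14+2, 21+0) = 29
r[11] = max(2+29, 3+25, 8+23, …, 21+2, 28+0) = 31
r[12] = max(2+31, 3+29, 8+25, …, 28+2, 22+0) = 34
Maximum revenue is ¢34.
Now minimize piece count subject to staying optimal: for each k, pieces[k] = 1 + min over i with p[i]+r[k−i]=r[k] of pieces[k−i].
pieces[9] = 3
pieces[10] = 2
pieces[11] = 3
pieces[12] = 2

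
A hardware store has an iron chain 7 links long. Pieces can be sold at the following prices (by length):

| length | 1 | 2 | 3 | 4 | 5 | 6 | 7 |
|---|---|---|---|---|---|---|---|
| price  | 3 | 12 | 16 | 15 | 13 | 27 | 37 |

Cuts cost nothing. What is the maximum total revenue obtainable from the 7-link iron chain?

Build R[k] bottom-up: R[k] = max over allowed piece i of (p[i] + R[k−i]).
R[1] = 3
R[2] = max(3+3, 12+0) = 12
R[3] = max(3+12, 12+3, 16+0) = 16
R[4] = max(3+16, 12+12, 16+3, 15+0) = 24
R[5] = max(3+24, 12+16, 16+12, 15+3, 13+0) = 28
R[6] = max(3+28, 12+24, 16+16, 15+12, 13+3, 27+0) = 36
R[7] = max(3+36, 12+28, 16+24, …, 27+3, 37+0) = 40
One optimal cutting: 3 + 2 + 2 → $16 + $12 + $12 = $40.

40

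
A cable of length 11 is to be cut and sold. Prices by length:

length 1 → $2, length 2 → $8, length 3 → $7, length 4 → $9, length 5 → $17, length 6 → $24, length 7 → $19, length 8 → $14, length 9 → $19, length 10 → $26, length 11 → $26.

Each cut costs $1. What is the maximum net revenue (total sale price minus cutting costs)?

40

Consider every possible first cut. r[k] is the best of p[i]+r[k−i] over all sellable i≤k, charging 1 whenever i<k.
r[1] = 2
r[2] = max(2+2-1, 8+0) = 8
r[3] = max(2+8-1, 8+2-1, 7+0) = 9
r[4] = max(2+9-1, 8+8-1, 7+2-1, 9+0) = 15
r[5] = max(2+15-1, 8+9-1, 7+8-1, 9+2-1, 17+0) = 17
r[6] = max(2+17-1, 8+15-1, 7+9-1, 9+8-1, 17+2-1, 24+0) = 24
r[7] = max(2+24-1, 8+17-1, 7+15-1, …, 24+2-1, 19+0) = 25
r[8] = max(2+25-1, 8+24-1, 7+17-1, …, 19+2-1, 14+0) = 31
r[9] = max(2+31-1, 8+25-1, 7+24-1, …, 14+2-1, 19+0) = 32
r[10] = max(2+32-1, 8+31-1, 7+25-1, …, 19+2-1, 26+0) = 38
r[11] = max(2+38-1, 8+32-1, 7+31-1, …, 26+2-1, 26+0) = 40
One optimal plan: pieces 6 + 5 (1 cut) → $41 − $1 = $40.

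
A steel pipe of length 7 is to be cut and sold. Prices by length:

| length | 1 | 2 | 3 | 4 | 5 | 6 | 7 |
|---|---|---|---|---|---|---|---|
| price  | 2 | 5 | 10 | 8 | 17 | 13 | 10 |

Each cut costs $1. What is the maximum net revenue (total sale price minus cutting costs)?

Build r[k] bottom-up: r[k] = max over allowed piece i of (p[i] + r[k−i]) − 1 per cut.
r[1] = 2
r[2] = 5
r[3] = 10
r[4] = 11  (first piece 1, then r[3]=10)
r[5] = 17
r[6] = 19  (first piece 3, then r[3]=10)
r[7] = 21  (first piece 2, then r[5]=17)
One optimal plan: pieces 5 + 2 (1 cut) → $22 − $1 = $21.

21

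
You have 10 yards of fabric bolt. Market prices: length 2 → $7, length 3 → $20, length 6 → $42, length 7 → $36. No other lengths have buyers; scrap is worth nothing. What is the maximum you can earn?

Let best[k] be the best obtainable value from length k. For each k, try every first piece i and keep the best of price[i] + best[k−i].
best[1] = 0
best[2] = 7
best[3] = max(7+0, 20+0) = 20
best[4] = max(7+7, 20+0) = 20
best[5] = max(7+20, 20+7) = 27
best[6] = max(7+20, 20+20, 42+0) = 42
best[7] = max(7+27, 20+20, 42+0, 36+0) = 42
best[8] = max(7+42, 20+27, 42+7, 36+0) = 49
best[9] = max(7+42, 20+42, 42+20, 36+7) = 62
best[10] = max(7+49, 20+42, 42+20, 36+20) = 62
One optimal cutting: pieces 6 + 3 with 1 yard of scrap → $62.

62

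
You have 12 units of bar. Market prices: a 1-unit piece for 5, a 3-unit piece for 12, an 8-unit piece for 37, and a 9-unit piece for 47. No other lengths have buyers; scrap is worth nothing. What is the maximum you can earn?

Build best[k] bottom-up: best[k] = max over allowed piece i of (p[i] + best[k−i]).
best[1] = 5
best[2] = 10  (first piece 1, then best[1]=5)
best[3] = 15  (first piece 1, then best[2]=10)
best[4] = 20  (first piece 1, then best[3]=15)
best[5] = 25  (first piece 1, then best[4]=20)
best[6] = 30  (first piece 1, then best[5]=25)
best[7] = 35  (first piece 1, then best[6]=30)
best[8] = 40  (first piece 1, then best[7]=35)
best[9] = 47
best[10] = 52  (first piece 1, then best[9]=47)
best[11] = 57  (first piece 1, then best[10]=52)
best[12] = 62  (first piece 1, then best[11]=57)
One optimal cutting: 9 + 1 + 1 + 1 → 62.

62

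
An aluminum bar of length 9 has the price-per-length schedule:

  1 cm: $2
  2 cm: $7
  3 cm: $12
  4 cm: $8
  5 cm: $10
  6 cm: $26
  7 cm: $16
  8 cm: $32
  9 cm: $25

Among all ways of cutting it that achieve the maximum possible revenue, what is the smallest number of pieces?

Build r[k] bottom-up: r[k] = max over allowed piece i of (p[i] + r[k−i]).
r[1] = 2
r[2] = 7
r[3] = 12
r[4] = 14  (first piece 1, then r[3]=12)
r[5] = 19  (first piece 2, then r[3]=12)
r[6] = 26
r[7] = 28  (first piece 1, then r[6]=26)
r[8] = 33  (first piece 2, then r[6]=26)
r[9] = 38  (first piece 3, then r[6]=26)
Maximum revenue is $38.
Now minimize piece count subject to staying optimal: for each k, pieces[k] = 1 + min over i with p[i]+r[k−i]=r[k] of pieces[k−i].
pieces[6] = 1
pieces[7] = 2
pieces[8] = 2
pieces[9] = 2

2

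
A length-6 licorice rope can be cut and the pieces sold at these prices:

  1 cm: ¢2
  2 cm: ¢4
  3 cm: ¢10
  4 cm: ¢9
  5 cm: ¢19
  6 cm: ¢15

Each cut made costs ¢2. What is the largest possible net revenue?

19

Let v[k] be the best obtainable value from length k. For each k, try every first piece i and keep the best of price[i] + v[k−i] minus the 2 cut fee when i<k.
v[1] = 2
v[2] = max(2+2-2, 4+0) = 4
v[3] = max(2+4-2, 4+2-2, 10+0) = 10
v[4] = max(2+10-2, 4+4-2, 10+2-2, 9+0) = 10
v[5] = max(2+10-2, 4+10-2, 10+4-2, 9+2-2, 19+0) = 19
v[6] = max(2+19-2, 4+10-2, 10+10-2, 9+4-2, 19+2-2, 15+0) = 19
One optimal plan: pieces 5 + 1 (1 cut) → ¢21 − ¢2 = ¢19.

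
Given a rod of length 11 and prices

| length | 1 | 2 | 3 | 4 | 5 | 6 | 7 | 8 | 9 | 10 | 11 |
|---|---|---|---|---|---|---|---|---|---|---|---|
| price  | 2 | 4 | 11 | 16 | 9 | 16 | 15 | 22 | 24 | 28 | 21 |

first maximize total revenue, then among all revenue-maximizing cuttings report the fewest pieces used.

Let r[k] be the best obtainable value from length k. For each k, try every first piece i and keep the best of price[i] + r[k−i].
r[1] = 2
r[2] = 4  (first piece 1, then r[1]=2)
r[3] = 11
r[4] = 16
r[5] = 18  (first piece 1, then r[4]=16)
r[6] = 22  (first piece 3, then r[3]=11)
r[7] = 27  (first piece 3, then r[4]=16)
r[8] = 32  (first piece 4, then r[4]=16)
r[9] = 34  (first piece 1, then r[8]=32)
r[10] = 38  (first piece 3, then r[7]=27)
r[11] = 43  (first piece 3, then r[8]=32)
Maximum revenue is €43.
Now minimize piece count subject to staying optimal: for each k, pieces[k] = 1 + min over i with p[i]+r[k−i]=r[k] of pieces[k−i].
pieces[8] = 2
pieces[9] = 3
pieces[10] = 3
pieces[11] = 3

3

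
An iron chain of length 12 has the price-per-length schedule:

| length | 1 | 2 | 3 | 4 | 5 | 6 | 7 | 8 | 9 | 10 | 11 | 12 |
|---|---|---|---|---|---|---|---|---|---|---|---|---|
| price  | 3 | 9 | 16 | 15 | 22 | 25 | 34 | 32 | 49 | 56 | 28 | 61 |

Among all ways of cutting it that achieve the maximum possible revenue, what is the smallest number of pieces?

Let r[k] be the best obtainable value from length k. For each k, try every first piece i and keep the best of price[i] + r[k−i].
r[1] = 3
r[2] = 9
r[3] = 16
r[4] = 19  (first piece 1, then r[3]=16)
r[5] = 25  (first piece 2, then r[3]=16)
r[6] = 32  (first piece 3, then r[3]=16)
r[7] = 35  (first piece 1, then r[6]=32)
r[8] = 41  (first piece 2, then r[6]=32)
r[9] = 49
r[10] = 56
r[11] = 59  (first piece 1, then r[10]=56)
r[12] = 65  (first piece 2, then r[10]=56)
Maximum revenue is $65.
Now minimize piece count subject to staying optimal: for each k, pieces[k] = 1 + min over i with p[i]+r[k−i]=r[k] of pieces[k−i].
pieces[9] = 1
pieces[10] = 1
pieces[11] = 2
pieces[12] = 2

2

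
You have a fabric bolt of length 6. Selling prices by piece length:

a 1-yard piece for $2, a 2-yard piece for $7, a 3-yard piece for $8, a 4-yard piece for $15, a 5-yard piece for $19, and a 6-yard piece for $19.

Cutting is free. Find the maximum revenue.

22

Build best[k] bottom-up: best[k] = max over allowed piece i of (p[i] + best[k−i]).
best[1] = 2
best[2] = max(2+2, 7+0) = 7
best[3] = max(2+7, 7+2, 8+0) = 9
best[4] = max(2+9, 7+7, 8+2, 15+0) = 15
best[5] = max(2+15, 7+9, 8+7, 15+2, 19+0) = 19
best[6] = max(2+19, 7+15, 8+9, 15+7, 19+2, 19+0) = 22
One optimal cutting: 4 + 2 → $15 + $7 = $22.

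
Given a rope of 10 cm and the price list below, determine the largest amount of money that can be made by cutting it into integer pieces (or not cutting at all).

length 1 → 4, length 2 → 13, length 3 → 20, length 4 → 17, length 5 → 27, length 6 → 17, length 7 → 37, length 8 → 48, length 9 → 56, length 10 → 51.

66

Consider every possible first cut. r[k] is the best of p[i]+r[k−i] over all sellable i≤k.
r[1] = 4
r[2] = 13
r[3] = 20
r[4] = 26  (first piece 2, then r[2]=13)
r[5] = 33  (first piece 2, then r[3]=20)
r[6] = 40  (first piece 3, then r[3]=20)
r[7] = 46  (first piece 2, then r[5]=33)
r[8] = 53  (first piece 2, then r[6]=40)
r[9] = 60  (first piece 3, then r[6]=40)
r[10] = 66  (first piece 2, then r[8]=53)
One optimal cutting: 3 + 3 + 2 + 2 → 20 + 20 + 13 + 13 = 66.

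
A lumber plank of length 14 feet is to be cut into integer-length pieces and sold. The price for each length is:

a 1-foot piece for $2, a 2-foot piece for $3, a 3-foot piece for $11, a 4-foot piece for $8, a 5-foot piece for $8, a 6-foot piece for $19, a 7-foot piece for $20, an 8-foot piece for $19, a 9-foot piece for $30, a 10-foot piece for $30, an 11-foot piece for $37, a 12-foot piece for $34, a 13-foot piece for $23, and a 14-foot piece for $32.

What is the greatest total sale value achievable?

48

Consider every possible first cut. best[k] is the best of p[i]+best[k−i] over all sellable i≤k.
best[1] = 2
best[2] = max(2+2, 3+0) = 4
best[3] = max(2+4, 3+2, 11+0) = 11
best[4] = max(2+11, 3+4, 11+2, 8+0) = 13
best[5] = max(2+13, 3+11, 11+4, 8+2, 8+0) = 15
best[6] = max(2+15, 3+13, 11+11, 8+4, 8+2, 19+0) = 22
best[7] = max(2+22, 3+15, 11+13, …, 19+2, 20+0) = 24
best[8] = max(2+24, 3+22, 11+15, …, 20+2, 19+0) = 26
best[9] = max(2+26, 3+24, 11+22, …, 19+2, 30+0) = 33
best[10] = max(2+33, 3+26, 11+24, …, 30+2, 30+0) = 35
best[11] = max(2+35, 3+33, 11+26, …, 30+2, 37+0) = 37
best[12] = max(2+37, 3+35, 11+33, …, 37+2, 34+0) = 44
best[13] = max(2+44, 3+37, 11+35, …, 34+2, 23+0) = 46
best[14] = max(2+46, 3+44, 11+37, …, 23+2, 32+0) = 48
One optimal cutting: 3 + 3 + 3 + 3 + 1 + 1 → $11 + $11 + $11 + $11 + $2 + $2 = $48.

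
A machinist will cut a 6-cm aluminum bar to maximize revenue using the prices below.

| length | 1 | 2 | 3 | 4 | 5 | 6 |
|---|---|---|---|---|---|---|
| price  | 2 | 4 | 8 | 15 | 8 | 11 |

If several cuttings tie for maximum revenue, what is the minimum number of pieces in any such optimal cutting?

Let r[k] be the best obtainable value from length k. For each k, try every first piece i and keep the best of price[i] + r[k−i].
r[1] = 2
r[2] = max(2+2, 4+0) = 4
r[3] = max(2+4, 4+2, 8+0) = 8
r[4] = max(2+8, 4+4, 8+2, 15+0) = 15
r[5] = max(2+15, 4+8, 8+4, 15+2, 8+0) = 17
r[6] = max(2+17, 4+15, 8+8, 15+4, 8+2, 11+0) = 19
Maximum revenue is $19.
Now minimize piece count subject to staying optimal: for each k, pieces[k] = 1 + min over i with p[i]+r[k−i]=r[k] of pieces[k−i].
pieces[3] = 1
pieces[4] = 1
pieces[5] = 2
pieces[6] = 2

2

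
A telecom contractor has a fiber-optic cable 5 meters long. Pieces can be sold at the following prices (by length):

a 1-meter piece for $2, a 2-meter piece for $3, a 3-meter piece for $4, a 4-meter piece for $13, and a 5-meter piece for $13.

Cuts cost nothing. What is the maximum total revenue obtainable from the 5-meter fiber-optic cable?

Consider every possible first cut. r[k] is the best of p[i]+r[k−i] over all sellable i≤k.
r[1] = 2
r[2] = max(2+2, 3+0) = 4
r[3] = max(2+4, 3+2, 4+0) = 6
r[4] = max(2+6, 3+4, 4+2, 13+0) = 13
r[5] = max(2+13, 3+6, 4+4, 13+2, 13+0) = 15
One optimal cutting: 4 + 1 → $13 + $2 = $15.

15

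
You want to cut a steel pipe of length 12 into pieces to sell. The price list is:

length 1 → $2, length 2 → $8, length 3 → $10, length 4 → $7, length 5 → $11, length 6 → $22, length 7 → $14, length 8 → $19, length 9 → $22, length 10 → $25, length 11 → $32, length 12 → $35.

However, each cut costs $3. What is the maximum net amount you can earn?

41

Consider every possible first cut. v[k] is the best of p[i]+v[k−i] over all sellable i≤k, charging 3 whenever i<k.
v[1] = 2
v[2] = max(2+2-3, 8+0) = 8
v[3] = max(2+8-3, 8+2-3, 10+0) = 10
v[4] = max(2+10-3, 8+8-3, 10+2-3, 7+0) = 13
v[5] = max(2+13-3, 8+10-3, 10+8-3, 7+2-3, 11+0) = 15
v[6] = max(2+15-3, 8+13-3, 10+10-3, 7+8-3, 11+2-3, 22+0) = 22
v[7] = max(2+22-3, 8+15-3, 10+13-3, …, 22+2-3, 14+0) = 21
v[8] = max(2+21-3, 8+22-3, 10+15-3, …, 14+2-3, 19+0) = 27
v[9] = max(2+27-3, 8+21-3, 10+22-3, …, 19+2-3, 22+0) = 29
v[10] = max(2+29-3, 8+27-3, 10+21-3, …, 22+2-3, 25+0) = 32
v[11] = max(2+32-3, 8+29-3, 10+27-3, …, 25+2-3, 32+0) = 34
v[12] = max(2+34-3, 8+32-3, 10+29-3, …, 32+2-3, 35+0) = 41
One optimal plan: pieces 6 + 6 (1 cut) → $44 − $3 = $41.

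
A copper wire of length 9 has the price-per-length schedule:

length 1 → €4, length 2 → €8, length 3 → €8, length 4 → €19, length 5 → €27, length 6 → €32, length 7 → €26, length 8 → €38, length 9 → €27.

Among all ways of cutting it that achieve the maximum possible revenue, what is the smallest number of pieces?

Build r[k] bottom-up: r[k] = max over allowed piece i of (p[i] + r[k−i]).
r[1] = 4
r[2] = 8  (first piece 1, then r[1]=4)
r[3] = 12  (first piece 1, then r[2]=8)
r[4] = 19
r[5] = 27
r[6] = 32
r[7] = 36  (first piece 1, then r[6]=32)
r[8] = 40  (first piece 1, then r[7]=36)
r[9] = 46  (first piece 4, then r[5]=27)
Maximum revenue is €46.
Now minimize piece count subject to staying optimal: for each k, pieces[k] = 1 + min over i with p[i]+r[k−i]=r[k] of pieces[k−i].
pieces[6] = 1
pieces[7] = 2
pieces[8] = 2
pieces[9] = 2

2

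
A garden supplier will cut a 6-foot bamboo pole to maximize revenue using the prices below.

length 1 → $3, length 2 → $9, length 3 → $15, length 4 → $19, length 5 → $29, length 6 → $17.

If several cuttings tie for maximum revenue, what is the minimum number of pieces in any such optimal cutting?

Build r[k] bottom-up: r[k] = max over allowed piece i of (p[i] + r[k−i]).
r[1] = 3
r[2] = 9
r[3] = 15
r[4] = 19
r[5] = 29
r[6] = 32  (first piece 1, then r[5]=29)
Maximum revenue is $32.
Now minimize piece count subject to staying optimal: for each k, pieces[k] = 1 + min over i with p[i]+r[k−i]=r[k] of pieces[k−i].
pieces[3] = 1
pieces[4] = 1
pieces[5] = 1
pieces[6] = 2

2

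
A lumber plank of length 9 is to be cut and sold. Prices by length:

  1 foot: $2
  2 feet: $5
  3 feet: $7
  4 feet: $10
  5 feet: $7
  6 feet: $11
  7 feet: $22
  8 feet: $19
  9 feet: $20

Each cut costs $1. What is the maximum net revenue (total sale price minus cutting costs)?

Build r[k] bottom-up: r[k] = max over allowed piece i of (p[i] + r[k−i]) − 1 per cut.
r[1] = 2
r[2] = max(2+2-1, 5+0) = 5
r[3] = max(2+5-1, 5+2-1, 7+0) = 7
r[4] = max(2+7-1, 5+5-1, 7+2-1, 10+0) = 10
r[5] = max(2+10-1, 5+7-1, 7+5-1, 10+2-1, 7+0) = 11
r[6] = max(2+11-1, 5+10-1, 7+7-1, 10+5-1, 7+2-1, 11+0) = 14
r[7] = max(2+14-1, 5+11-1, 7+10-1, …, 11+2-1, 22+0) = 22
r[8] = max(2+22-1, 5+14-1, 7+11-1, …, 22+2-1, 19+0) = 23
r[9] = max(2+23-1, 5+22-1, 7+14-1, …, 19+2-1, 20+0) = 26
One optimal plan: pieces 7 + 2 (1 cut) → $27 − $1 = $26.

26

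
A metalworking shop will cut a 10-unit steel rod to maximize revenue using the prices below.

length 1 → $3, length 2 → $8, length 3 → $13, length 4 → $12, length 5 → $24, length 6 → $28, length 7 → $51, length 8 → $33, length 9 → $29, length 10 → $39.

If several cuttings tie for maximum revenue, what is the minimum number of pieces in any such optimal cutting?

2

Let r[k] be the best obtainable value from length k. For each k, try every first piece i and keep the best of price[i] + r[k−i].
r[1] = 3
r[2] = 8
r[3] = 13
r[4] = 16  (first piece 1, then r[3]=13)
r[5] = 24
r[6] = 28
r[7] = 51
r[8] = 54  (first piece 1, then r[7]=51)
r[9] = 59  (first piece 2, then r[7]=51)
r[10] = 64  (first piece 3, then r[7]=51)
Maximum revenue is $64.
Now minimize piece count subject to staying optimal: for each k, pieces[k] = 1 + min over i with p[i]+r[k−i]=r[k] of pieces[k−i].
pieces[7] = 1
pieces[8] = 2
pieces[9] = 2
pieces[10] = 2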